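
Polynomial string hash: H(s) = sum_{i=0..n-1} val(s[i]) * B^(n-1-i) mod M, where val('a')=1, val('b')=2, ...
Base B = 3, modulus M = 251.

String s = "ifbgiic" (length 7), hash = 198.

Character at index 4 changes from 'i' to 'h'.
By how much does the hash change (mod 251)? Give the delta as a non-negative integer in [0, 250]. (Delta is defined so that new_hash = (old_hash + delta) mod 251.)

Delta formula: (val(new) - val(old)) * B^(n-1-k) mod M
  val('h') - val('i') = 8 - 9 = -1
  B^(n-1-k) = 3^2 mod 251 = 9
  Delta = -1 * 9 mod 251 = 242

Answer: 242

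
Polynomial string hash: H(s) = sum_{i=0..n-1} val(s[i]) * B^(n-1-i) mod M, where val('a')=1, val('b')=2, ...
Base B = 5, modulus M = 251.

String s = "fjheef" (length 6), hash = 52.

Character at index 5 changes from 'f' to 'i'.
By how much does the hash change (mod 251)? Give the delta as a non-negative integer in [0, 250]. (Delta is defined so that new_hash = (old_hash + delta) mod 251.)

Answer: 3

Derivation:
Delta formula: (val(new) - val(old)) * B^(n-1-k) mod M
  val('i') - val('f') = 9 - 6 = 3
  B^(n-1-k) = 5^0 mod 251 = 1
  Delta = 3 * 1 mod 251 = 3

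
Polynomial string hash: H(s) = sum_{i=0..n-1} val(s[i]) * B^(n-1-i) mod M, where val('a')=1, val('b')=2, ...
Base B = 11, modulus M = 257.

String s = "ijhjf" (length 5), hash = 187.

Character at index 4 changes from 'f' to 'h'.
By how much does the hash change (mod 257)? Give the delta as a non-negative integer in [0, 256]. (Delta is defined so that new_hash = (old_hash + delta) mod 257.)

Delta formula: (val(new) - val(old)) * B^(n-1-k) mod M
  val('h') - val('f') = 8 - 6 = 2
  B^(n-1-k) = 11^0 mod 257 = 1
  Delta = 2 * 1 mod 257 = 2

Answer: 2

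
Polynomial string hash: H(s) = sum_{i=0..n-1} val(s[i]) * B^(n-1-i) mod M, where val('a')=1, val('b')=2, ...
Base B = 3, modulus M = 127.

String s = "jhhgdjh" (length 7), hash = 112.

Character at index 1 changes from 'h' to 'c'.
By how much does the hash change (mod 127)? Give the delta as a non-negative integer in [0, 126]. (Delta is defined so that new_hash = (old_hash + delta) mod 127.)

Delta formula: (val(new) - val(old)) * B^(n-1-k) mod M
  val('c') - val('h') = 3 - 8 = -5
  B^(n-1-k) = 3^5 mod 127 = 116
  Delta = -5 * 116 mod 127 = 55

Answer: 55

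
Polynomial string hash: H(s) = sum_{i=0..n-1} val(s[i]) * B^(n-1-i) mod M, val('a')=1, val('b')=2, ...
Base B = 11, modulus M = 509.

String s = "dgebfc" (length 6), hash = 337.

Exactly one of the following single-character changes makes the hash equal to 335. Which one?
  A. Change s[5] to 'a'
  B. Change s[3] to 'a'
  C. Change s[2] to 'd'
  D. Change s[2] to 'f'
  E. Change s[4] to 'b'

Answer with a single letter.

Option A: s[5]='c'->'a', delta=(1-3)*11^0 mod 509 = 507, hash=337+507 mod 509 = 335 <-- target
Option B: s[3]='b'->'a', delta=(1-2)*11^2 mod 509 = 388, hash=337+388 mod 509 = 216
Option C: s[2]='e'->'d', delta=(4-5)*11^3 mod 509 = 196, hash=337+196 mod 509 = 24
Option D: s[2]='e'->'f', delta=(6-5)*11^3 mod 509 = 313, hash=337+313 mod 509 = 141
Option E: s[4]='f'->'b', delta=(2-6)*11^1 mod 509 = 465, hash=337+465 mod 509 = 293

Answer: A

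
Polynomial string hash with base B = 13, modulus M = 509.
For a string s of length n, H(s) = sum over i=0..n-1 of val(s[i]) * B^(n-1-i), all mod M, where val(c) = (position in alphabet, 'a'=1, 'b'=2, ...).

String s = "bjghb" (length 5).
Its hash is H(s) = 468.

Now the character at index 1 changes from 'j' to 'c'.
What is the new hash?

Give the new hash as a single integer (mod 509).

val('j') = 10, val('c') = 3
Position k = 1, exponent = n-1-k = 3
B^3 mod M = 13^3 mod 509 = 161
Delta = (3 - 10) * 161 mod 509 = 400
New hash = (468 + 400) mod 509 = 359

Answer: 359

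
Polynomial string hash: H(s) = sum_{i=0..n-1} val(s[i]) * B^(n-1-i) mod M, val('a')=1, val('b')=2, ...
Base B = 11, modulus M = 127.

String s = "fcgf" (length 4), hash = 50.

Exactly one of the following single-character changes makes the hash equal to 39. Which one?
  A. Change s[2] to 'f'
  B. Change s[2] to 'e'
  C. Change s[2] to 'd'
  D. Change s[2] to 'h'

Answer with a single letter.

Answer: A

Derivation:
Option A: s[2]='g'->'f', delta=(6-7)*11^1 mod 127 = 116, hash=50+116 mod 127 = 39 <-- target
Option B: s[2]='g'->'e', delta=(5-7)*11^1 mod 127 = 105, hash=50+105 mod 127 = 28
Option C: s[2]='g'->'d', delta=(4-7)*11^1 mod 127 = 94, hash=50+94 mod 127 = 17
Option D: s[2]='g'->'h', delta=(8-7)*11^1 mod 127 = 11, hash=50+11 mod 127 = 61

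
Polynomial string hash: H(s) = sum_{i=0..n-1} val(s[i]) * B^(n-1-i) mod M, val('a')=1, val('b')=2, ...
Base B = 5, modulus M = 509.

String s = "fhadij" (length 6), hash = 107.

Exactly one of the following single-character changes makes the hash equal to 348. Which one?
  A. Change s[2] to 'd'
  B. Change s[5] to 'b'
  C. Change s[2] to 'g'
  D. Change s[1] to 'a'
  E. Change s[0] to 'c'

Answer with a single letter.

Answer: C

Derivation:
Option A: s[2]='a'->'d', delta=(4-1)*5^3 mod 509 = 375, hash=107+375 mod 509 = 482
Option B: s[5]='j'->'b', delta=(2-10)*5^0 mod 509 = 501, hash=107+501 mod 509 = 99
Option C: s[2]='a'->'g', delta=(7-1)*5^3 mod 509 = 241, hash=107+241 mod 509 = 348 <-- target
Option D: s[1]='h'->'a', delta=(1-8)*5^4 mod 509 = 206, hash=107+206 mod 509 = 313
Option E: s[0]='f'->'c', delta=(3-6)*5^5 mod 509 = 296, hash=107+296 mod 509 = 403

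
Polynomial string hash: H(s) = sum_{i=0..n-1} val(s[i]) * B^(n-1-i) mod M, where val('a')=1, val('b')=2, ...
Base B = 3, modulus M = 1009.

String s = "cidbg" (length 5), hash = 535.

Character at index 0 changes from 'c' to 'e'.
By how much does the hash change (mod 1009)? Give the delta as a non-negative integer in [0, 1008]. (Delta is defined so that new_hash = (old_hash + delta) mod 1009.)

Answer: 162

Derivation:
Delta formula: (val(new) - val(old)) * B^(n-1-k) mod M
  val('e') - val('c') = 5 - 3 = 2
  B^(n-1-k) = 3^4 mod 1009 = 81
  Delta = 2 * 81 mod 1009 = 162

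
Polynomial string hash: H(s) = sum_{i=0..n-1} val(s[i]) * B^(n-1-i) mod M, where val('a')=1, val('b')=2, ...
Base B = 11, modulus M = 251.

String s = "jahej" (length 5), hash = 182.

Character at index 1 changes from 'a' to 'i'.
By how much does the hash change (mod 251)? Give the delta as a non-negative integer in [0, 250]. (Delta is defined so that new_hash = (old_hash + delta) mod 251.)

Delta formula: (val(new) - val(old)) * B^(n-1-k) mod M
  val('i') - val('a') = 9 - 1 = 8
  B^(n-1-k) = 11^3 mod 251 = 76
  Delta = 8 * 76 mod 251 = 106

Answer: 106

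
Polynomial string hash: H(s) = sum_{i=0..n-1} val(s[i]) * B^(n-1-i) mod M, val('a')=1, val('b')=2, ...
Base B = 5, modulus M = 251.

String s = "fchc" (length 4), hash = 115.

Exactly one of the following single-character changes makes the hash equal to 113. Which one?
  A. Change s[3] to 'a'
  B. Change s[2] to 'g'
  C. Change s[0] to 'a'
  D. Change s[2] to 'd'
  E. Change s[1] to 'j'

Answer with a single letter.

Option A: s[3]='c'->'a', delta=(1-3)*5^0 mod 251 = 249, hash=115+249 mod 251 = 113 <-- target
Option B: s[2]='h'->'g', delta=(7-8)*5^1 mod 251 = 246, hash=115+246 mod 251 = 110
Option C: s[0]='f'->'a', delta=(1-6)*5^3 mod 251 = 128, hash=115+128 mod 251 = 243
Option D: s[2]='h'->'d', delta=(4-8)*5^1 mod 251 = 231, hash=115+231 mod 251 = 95
Option E: s[1]='c'->'j', delta=(10-3)*5^2 mod 251 = 175, hash=115+175 mod 251 = 39

Answer: A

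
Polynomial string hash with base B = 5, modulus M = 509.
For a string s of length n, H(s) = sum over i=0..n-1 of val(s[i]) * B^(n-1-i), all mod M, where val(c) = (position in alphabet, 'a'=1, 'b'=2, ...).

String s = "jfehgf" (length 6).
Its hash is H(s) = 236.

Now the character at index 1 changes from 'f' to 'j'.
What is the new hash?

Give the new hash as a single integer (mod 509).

Answer: 191

Derivation:
val('f') = 6, val('j') = 10
Position k = 1, exponent = n-1-k = 4
B^4 mod M = 5^4 mod 509 = 116
Delta = (10 - 6) * 116 mod 509 = 464
New hash = (236 + 464) mod 509 = 191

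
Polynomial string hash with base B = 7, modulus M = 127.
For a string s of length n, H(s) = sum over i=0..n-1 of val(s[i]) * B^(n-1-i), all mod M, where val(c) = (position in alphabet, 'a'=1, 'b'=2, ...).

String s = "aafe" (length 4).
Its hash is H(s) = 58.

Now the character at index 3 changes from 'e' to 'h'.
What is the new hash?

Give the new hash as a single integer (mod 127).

val('e') = 5, val('h') = 8
Position k = 3, exponent = n-1-k = 0
B^0 mod M = 7^0 mod 127 = 1
Delta = (8 - 5) * 1 mod 127 = 3
New hash = (58 + 3) mod 127 = 61

Answer: 61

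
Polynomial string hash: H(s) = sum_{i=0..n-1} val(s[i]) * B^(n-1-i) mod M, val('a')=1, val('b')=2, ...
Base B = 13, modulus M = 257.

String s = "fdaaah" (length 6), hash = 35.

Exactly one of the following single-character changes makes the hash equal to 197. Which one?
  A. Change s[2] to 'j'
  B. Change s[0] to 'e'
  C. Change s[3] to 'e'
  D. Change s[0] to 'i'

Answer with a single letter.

Answer: C

Derivation:
Option A: s[2]='a'->'j', delta=(10-1)*13^3 mod 257 = 241, hash=35+241 mod 257 = 19
Option B: s[0]='f'->'e', delta=(5-6)*13^5 mod 257 = 72, hash=35+72 mod 257 = 107
Option C: s[3]='a'->'e', delta=(5-1)*13^2 mod 257 = 162, hash=35+162 mod 257 = 197 <-- target
Option D: s[0]='f'->'i', delta=(9-6)*13^5 mod 257 = 41, hash=35+41 mod 257 = 76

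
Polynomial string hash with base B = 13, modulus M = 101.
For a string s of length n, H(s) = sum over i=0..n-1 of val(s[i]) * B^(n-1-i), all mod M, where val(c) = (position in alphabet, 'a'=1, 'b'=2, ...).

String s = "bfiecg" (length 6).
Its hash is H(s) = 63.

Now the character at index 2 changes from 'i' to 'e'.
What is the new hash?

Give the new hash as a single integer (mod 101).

val('i') = 9, val('e') = 5
Position k = 2, exponent = n-1-k = 3
B^3 mod M = 13^3 mod 101 = 76
Delta = (5 - 9) * 76 mod 101 = 100
New hash = (63 + 100) mod 101 = 62

Answer: 62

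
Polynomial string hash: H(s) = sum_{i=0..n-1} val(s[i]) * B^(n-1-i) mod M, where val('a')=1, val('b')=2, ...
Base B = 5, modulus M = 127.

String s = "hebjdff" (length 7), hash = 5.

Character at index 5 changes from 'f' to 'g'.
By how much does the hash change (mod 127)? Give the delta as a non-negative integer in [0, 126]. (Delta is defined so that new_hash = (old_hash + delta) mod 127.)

Answer: 5

Derivation:
Delta formula: (val(new) - val(old)) * B^(n-1-k) mod M
  val('g') - val('f') = 7 - 6 = 1
  B^(n-1-k) = 5^1 mod 127 = 5
  Delta = 1 * 5 mod 127 = 5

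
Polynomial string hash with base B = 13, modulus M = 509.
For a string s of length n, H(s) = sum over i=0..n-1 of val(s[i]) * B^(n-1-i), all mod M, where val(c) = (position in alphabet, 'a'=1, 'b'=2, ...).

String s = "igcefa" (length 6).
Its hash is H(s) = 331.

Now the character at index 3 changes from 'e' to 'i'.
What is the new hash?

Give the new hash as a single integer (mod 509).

Answer: 498

Derivation:
val('e') = 5, val('i') = 9
Position k = 3, exponent = n-1-k = 2
B^2 mod M = 13^2 mod 509 = 169
Delta = (9 - 5) * 169 mod 509 = 167
New hash = (331 + 167) mod 509 = 498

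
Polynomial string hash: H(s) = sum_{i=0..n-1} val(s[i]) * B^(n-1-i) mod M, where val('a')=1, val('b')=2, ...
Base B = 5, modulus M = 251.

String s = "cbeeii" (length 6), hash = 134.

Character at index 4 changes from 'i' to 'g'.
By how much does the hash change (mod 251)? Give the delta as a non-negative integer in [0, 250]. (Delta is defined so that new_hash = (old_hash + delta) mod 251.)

Delta formula: (val(new) - val(old)) * B^(n-1-k) mod M
  val('g') - val('i') = 7 - 9 = -2
  B^(n-1-k) = 5^1 mod 251 = 5
  Delta = -2 * 5 mod 251 = 241

Answer: 241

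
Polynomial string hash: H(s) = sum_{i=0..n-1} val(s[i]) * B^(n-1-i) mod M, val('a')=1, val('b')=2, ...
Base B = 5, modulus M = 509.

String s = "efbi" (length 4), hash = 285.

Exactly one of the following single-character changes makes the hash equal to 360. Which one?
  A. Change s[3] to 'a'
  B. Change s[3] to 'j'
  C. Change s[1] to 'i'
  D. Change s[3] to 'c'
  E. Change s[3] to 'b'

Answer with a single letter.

Option A: s[3]='i'->'a', delta=(1-9)*5^0 mod 509 = 501, hash=285+501 mod 509 = 277
Option B: s[3]='i'->'j', delta=(10-9)*5^0 mod 509 = 1, hash=285+1 mod 509 = 286
Option C: s[1]='f'->'i', delta=(9-6)*5^2 mod 509 = 75, hash=285+75 mod 509 = 360 <-- target
Option D: s[3]='i'->'c', delta=(3-9)*5^0 mod 509 = 503, hash=285+503 mod 509 = 279
Option E: s[3]='i'->'b', delta=(2-9)*5^0 mod 509 = 502, hash=285+502 mod 509 = 278

Answer: C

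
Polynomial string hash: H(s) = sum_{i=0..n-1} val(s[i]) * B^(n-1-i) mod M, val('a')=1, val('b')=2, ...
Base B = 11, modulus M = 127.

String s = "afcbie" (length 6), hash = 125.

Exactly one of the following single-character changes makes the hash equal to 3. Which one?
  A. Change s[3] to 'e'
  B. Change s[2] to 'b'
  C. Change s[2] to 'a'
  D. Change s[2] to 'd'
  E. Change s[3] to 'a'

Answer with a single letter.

Option A: s[3]='b'->'e', delta=(5-2)*11^2 mod 127 = 109, hash=125+109 mod 127 = 107
Option B: s[2]='c'->'b', delta=(2-3)*11^3 mod 127 = 66, hash=125+66 mod 127 = 64
Option C: s[2]='c'->'a', delta=(1-3)*11^3 mod 127 = 5, hash=125+5 mod 127 = 3 <-- target
Option D: s[2]='c'->'d', delta=(4-3)*11^3 mod 127 = 61, hash=125+61 mod 127 = 59
Option E: s[3]='b'->'a', delta=(1-2)*11^2 mod 127 = 6, hash=125+6 mod 127 = 4

Answer: C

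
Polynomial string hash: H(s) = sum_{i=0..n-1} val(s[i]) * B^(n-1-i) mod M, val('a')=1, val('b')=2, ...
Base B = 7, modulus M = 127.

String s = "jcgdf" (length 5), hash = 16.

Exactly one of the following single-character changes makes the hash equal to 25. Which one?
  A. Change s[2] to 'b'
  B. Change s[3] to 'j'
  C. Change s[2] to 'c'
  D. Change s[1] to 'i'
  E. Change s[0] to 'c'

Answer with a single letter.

Option A: s[2]='g'->'b', delta=(2-7)*7^2 mod 127 = 9, hash=16+9 mod 127 = 25 <-- target
Option B: s[3]='d'->'j', delta=(10-4)*7^1 mod 127 = 42, hash=16+42 mod 127 = 58
Option C: s[2]='g'->'c', delta=(3-7)*7^2 mod 127 = 58, hash=16+58 mod 127 = 74
Option D: s[1]='c'->'i', delta=(9-3)*7^3 mod 127 = 26, hash=16+26 mod 127 = 42
Option E: s[0]='j'->'c', delta=(3-10)*7^4 mod 127 = 84, hash=16+84 mod 127 = 100

Answer: A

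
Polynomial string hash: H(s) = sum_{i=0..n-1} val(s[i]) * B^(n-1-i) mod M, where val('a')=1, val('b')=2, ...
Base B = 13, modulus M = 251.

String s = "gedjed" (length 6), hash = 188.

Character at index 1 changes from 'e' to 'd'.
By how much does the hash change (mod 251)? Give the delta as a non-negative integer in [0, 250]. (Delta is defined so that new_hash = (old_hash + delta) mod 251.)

Answer: 53

Derivation:
Delta formula: (val(new) - val(old)) * B^(n-1-k) mod M
  val('d') - val('e') = 4 - 5 = -1
  B^(n-1-k) = 13^4 mod 251 = 198
  Delta = -1 * 198 mod 251 = 53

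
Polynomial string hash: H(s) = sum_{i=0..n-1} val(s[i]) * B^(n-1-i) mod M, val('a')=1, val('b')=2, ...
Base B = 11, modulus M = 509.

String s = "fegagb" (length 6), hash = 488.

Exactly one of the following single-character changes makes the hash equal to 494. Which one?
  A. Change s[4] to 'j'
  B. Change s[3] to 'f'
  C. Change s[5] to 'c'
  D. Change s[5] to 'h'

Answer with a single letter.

Answer: D

Derivation:
Option A: s[4]='g'->'j', delta=(10-7)*11^1 mod 509 = 33, hash=488+33 mod 509 = 12
Option B: s[3]='a'->'f', delta=(6-1)*11^2 mod 509 = 96, hash=488+96 mod 509 = 75
Option C: s[5]='b'->'c', delta=(3-2)*11^0 mod 509 = 1, hash=488+1 mod 509 = 489
Option D: s[5]='b'->'h', delta=(8-2)*11^0 mod 509 = 6, hash=488+6 mod 509 = 494 <-- target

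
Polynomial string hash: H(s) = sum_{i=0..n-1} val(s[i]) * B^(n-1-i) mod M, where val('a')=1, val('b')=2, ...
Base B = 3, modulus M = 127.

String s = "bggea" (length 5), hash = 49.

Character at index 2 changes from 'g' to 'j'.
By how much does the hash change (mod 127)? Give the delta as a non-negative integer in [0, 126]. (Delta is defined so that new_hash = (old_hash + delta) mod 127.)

Delta formula: (val(new) - val(old)) * B^(n-1-k) mod M
  val('j') - val('g') = 10 - 7 = 3
  B^(n-1-k) = 3^2 mod 127 = 9
  Delta = 3 * 9 mod 127 = 27

Answer: 27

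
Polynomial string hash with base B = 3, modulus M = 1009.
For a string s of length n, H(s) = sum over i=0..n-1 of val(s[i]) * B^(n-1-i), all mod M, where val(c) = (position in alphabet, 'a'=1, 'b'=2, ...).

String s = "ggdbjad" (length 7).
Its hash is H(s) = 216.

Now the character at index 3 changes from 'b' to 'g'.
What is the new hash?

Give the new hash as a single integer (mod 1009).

Answer: 351

Derivation:
val('b') = 2, val('g') = 7
Position k = 3, exponent = n-1-k = 3
B^3 mod M = 3^3 mod 1009 = 27
Delta = (7 - 2) * 27 mod 1009 = 135
New hash = (216 + 135) mod 1009 = 351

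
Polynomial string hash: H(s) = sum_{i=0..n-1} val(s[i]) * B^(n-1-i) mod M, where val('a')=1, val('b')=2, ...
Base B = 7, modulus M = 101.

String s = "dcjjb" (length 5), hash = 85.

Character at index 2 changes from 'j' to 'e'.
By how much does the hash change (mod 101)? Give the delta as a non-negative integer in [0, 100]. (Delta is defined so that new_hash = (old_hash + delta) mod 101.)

Answer: 58

Derivation:
Delta formula: (val(new) - val(old)) * B^(n-1-k) mod M
  val('e') - val('j') = 5 - 10 = -5
  B^(n-1-k) = 7^2 mod 101 = 49
  Delta = -5 * 49 mod 101 = 58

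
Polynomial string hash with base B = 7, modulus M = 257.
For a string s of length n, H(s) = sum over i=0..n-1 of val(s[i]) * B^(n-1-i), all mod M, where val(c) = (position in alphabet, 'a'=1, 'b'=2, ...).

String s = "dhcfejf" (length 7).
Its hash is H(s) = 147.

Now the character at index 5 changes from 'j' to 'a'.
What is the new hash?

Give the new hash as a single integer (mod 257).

Answer: 84

Derivation:
val('j') = 10, val('a') = 1
Position k = 5, exponent = n-1-k = 1
B^1 mod M = 7^1 mod 257 = 7
Delta = (1 - 10) * 7 mod 257 = 194
New hash = (147 + 194) mod 257 = 84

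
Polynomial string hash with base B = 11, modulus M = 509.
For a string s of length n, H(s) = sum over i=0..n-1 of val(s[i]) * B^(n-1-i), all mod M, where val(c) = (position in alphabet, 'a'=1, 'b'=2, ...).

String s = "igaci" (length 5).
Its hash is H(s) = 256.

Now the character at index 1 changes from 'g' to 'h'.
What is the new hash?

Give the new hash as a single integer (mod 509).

val('g') = 7, val('h') = 8
Position k = 1, exponent = n-1-k = 3
B^3 mod M = 11^3 mod 509 = 313
Delta = (8 - 7) * 313 mod 509 = 313
New hash = (256 + 313) mod 509 = 60

Answer: 60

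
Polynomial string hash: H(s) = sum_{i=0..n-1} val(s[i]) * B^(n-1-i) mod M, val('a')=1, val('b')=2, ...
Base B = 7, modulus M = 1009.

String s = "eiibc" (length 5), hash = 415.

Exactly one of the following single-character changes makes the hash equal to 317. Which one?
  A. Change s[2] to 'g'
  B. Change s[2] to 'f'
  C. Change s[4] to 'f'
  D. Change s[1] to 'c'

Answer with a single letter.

Option A: s[2]='i'->'g', delta=(7-9)*7^2 mod 1009 = 911, hash=415+911 mod 1009 = 317 <-- target
Option B: s[2]='i'->'f', delta=(6-9)*7^2 mod 1009 = 862, hash=415+862 mod 1009 = 268
Option C: s[4]='c'->'f', delta=(6-3)*7^0 mod 1009 = 3, hash=415+3 mod 1009 = 418
Option D: s[1]='i'->'c', delta=(3-9)*7^3 mod 1009 = 969, hash=415+969 mod 1009 = 375

Answer: A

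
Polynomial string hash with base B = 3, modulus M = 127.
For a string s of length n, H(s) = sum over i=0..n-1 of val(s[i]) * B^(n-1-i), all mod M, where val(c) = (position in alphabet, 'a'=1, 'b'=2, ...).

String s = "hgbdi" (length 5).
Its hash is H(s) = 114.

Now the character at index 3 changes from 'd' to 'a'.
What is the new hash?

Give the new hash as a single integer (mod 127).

val('d') = 4, val('a') = 1
Position k = 3, exponent = n-1-k = 1
B^1 mod M = 3^1 mod 127 = 3
Delta = (1 - 4) * 3 mod 127 = 118
New hash = (114 + 118) mod 127 = 105

Answer: 105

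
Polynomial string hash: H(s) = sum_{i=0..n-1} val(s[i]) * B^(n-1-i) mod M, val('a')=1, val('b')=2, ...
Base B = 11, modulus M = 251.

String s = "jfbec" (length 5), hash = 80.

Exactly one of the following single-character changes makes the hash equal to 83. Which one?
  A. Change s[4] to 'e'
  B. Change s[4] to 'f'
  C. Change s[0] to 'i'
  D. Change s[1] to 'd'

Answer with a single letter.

Option A: s[4]='c'->'e', delta=(5-3)*11^0 mod 251 = 2, hash=80+2 mod 251 = 82
Option B: s[4]='c'->'f', delta=(6-3)*11^0 mod 251 = 3, hash=80+3 mod 251 = 83 <-- target
Option C: s[0]='j'->'i', delta=(9-10)*11^4 mod 251 = 168, hash=80+168 mod 251 = 248
Option D: s[1]='f'->'d', delta=(4-6)*11^3 mod 251 = 99, hash=80+99 mod 251 = 179

Answer: B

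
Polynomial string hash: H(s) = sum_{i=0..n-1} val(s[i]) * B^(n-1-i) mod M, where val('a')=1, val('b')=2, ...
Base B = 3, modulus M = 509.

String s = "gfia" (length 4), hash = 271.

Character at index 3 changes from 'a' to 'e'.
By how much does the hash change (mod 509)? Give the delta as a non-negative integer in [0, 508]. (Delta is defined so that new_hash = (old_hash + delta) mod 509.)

Answer: 4

Derivation:
Delta formula: (val(new) - val(old)) * B^(n-1-k) mod M
  val('e') - val('a') = 5 - 1 = 4
  B^(n-1-k) = 3^0 mod 509 = 1
  Delta = 4 * 1 mod 509 = 4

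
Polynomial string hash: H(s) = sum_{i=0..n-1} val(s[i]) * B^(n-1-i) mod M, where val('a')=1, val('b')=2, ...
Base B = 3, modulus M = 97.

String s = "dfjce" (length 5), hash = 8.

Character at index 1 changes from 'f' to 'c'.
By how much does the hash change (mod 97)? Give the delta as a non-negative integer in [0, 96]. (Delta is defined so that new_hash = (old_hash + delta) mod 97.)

Delta formula: (val(new) - val(old)) * B^(n-1-k) mod M
  val('c') - val('f') = 3 - 6 = -3
  B^(n-1-k) = 3^3 mod 97 = 27
  Delta = -3 * 27 mod 97 = 16

Answer: 16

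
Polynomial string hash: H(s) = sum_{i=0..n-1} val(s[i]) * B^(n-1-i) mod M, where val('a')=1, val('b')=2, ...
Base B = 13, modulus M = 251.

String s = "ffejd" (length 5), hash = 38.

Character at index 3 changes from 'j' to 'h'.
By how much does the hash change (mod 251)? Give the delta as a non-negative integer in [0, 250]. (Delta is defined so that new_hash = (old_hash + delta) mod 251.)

Answer: 225

Derivation:
Delta formula: (val(new) - val(old)) * B^(n-1-k) mod M
  val('h') - val('j') = 8 - 10 = -2
  B^(n-1-k) = 13^1 mod 251 = 13
  Delta = -2 * 13 mod 251 = 225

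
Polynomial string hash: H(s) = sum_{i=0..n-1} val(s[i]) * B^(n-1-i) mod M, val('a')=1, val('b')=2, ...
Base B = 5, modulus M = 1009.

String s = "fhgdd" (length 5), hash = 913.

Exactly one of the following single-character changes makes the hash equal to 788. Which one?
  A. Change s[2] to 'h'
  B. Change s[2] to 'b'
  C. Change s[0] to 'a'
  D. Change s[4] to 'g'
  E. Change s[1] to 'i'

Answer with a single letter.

Option A: s[2]='g'->'h', delta=(8-7)*5^2 mod 1009 = 25, hash=913+25 mod 1009 = 938
Option B: s[2]='g'->'b', delta=(2-7)*5^2 mod 1009 = 884, hash=913+884 mod 1009 = 788 <-- target
Option C: s[0]='f'->'a', delta=(1-6)*5^4 mod 1009 = 911, hash=913+911 mod 1009 = 815
Option D: s[4]='d'->'g', delta=(7-4)*5^0 mod 1009 = 3, hash=913+3 mod 1009 = 916
Option E: s[1]='h'->'i', delta=(9-8)*5^3 mod 1009 = 125, hash=913+125 mod 1009 = 29

Answer: B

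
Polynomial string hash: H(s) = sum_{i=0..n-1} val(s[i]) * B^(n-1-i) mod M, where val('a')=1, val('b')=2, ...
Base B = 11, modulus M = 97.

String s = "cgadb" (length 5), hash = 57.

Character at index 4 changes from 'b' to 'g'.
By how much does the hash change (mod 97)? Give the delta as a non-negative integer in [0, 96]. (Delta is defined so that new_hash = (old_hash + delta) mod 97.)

Delta formula: (val(new) - val(old)) * B^(n-1-k) mod M
  val('g') - val('b') = 7 - 2 = 5
  B^(n-1-k) = 11^0 mod 97 = 1
  Delta = 5 * 1 mod 97 = 5

Answer: 5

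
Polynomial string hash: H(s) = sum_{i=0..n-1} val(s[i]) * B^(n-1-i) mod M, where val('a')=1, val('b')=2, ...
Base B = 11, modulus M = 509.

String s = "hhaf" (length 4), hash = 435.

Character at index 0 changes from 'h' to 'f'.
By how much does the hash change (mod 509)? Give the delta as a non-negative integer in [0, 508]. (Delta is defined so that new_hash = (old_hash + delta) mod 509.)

Delta formula: (val(new) - val(old)) * B^(n-1-k) mod M
  val('f') - val('h') = 6 - 8 = -2
  B^(n-1-k) = 11^3 mod 509 = 313
  Delta = -2 * 313 mod 509 = 392

Answer: 392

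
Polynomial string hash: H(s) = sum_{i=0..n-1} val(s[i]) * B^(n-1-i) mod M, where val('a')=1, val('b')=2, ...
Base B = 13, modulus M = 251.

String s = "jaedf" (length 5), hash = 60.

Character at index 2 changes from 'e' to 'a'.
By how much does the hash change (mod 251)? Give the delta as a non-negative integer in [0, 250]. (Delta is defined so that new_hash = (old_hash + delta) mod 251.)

Delta formula: (val(new) - val(old)) * B^(n-1-k) mod M
  val('a') - val('e') = 1 - 5 = -4
  B^(n-1-k) = 13^2 mod 251 = 169
  Delta = -4 * 169 mod 251 = 77

Answer: 77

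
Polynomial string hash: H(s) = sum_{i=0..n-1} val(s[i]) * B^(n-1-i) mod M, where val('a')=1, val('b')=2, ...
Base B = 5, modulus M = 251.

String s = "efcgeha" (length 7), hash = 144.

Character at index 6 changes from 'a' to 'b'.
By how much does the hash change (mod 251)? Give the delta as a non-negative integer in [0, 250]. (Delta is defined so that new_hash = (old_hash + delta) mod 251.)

Answer: 1

Derivation:
Delta formula: (val(new) - val(old)) * B^(n-1-k) mod M
  val('b') - val('a') = 2 - 1 = 1
  B^(n-1-k) = 5^0 mod 251 = 1
  Delta = 1 * 1 mod 251 = 1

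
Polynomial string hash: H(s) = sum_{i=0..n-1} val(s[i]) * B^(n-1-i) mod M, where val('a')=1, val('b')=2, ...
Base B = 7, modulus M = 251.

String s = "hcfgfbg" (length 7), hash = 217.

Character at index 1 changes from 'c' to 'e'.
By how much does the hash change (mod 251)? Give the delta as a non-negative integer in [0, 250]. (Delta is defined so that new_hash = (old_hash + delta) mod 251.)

Answer: 231

Derivation:
Delta formula: (val(new) - val(old)) * B^(n-1-k) mod M
  val('e') - val('c') = 5 - 3 = 2
  B^(n-1-k) = 7^5 mod 251 = 241
  Delta = 2 * 241 mod 251 = 231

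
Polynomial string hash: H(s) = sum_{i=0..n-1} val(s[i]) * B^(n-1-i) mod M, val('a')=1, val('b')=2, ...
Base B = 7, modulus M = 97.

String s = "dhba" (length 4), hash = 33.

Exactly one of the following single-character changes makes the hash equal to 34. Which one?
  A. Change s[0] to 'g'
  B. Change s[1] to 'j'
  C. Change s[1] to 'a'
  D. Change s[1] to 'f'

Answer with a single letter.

Answer: B

Derivation:
Option A: s[0]='d'->'g', delta=(7-4)*7^3 mod 97 = 59, hash=33+59 mod 97 = 92
Option B: s[1]='h'->'j', delta=(10-8)*7^2 mod 97 = 1, hash=33+1 mod 97 = 34 <-- target
Option C: s[1]='h'->'a', delta=(1-8)*7^2 mod 97 = 45, hash=33+45 mod 97 = 78
Option D: s[1]='h'->'f', delta=(6-8)*7^2 mod 97 = 96, hash=33+96 mod 97 = 32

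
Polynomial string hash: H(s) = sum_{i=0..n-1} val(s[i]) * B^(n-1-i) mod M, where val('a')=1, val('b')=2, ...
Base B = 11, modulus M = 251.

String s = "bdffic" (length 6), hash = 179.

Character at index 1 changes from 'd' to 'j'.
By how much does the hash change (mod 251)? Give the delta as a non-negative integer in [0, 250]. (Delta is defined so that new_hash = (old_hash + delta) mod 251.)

Answer: 247

Derivation:
Delta formula: (val(new) - val(old)) * B^(n-1-k) mod M
  val('j') - val('d') = 10 - 4 = 6
  B^(n-1-k) = 11^4 mod 251 = 83
  Delta = 6 * 83 mod 251 = 247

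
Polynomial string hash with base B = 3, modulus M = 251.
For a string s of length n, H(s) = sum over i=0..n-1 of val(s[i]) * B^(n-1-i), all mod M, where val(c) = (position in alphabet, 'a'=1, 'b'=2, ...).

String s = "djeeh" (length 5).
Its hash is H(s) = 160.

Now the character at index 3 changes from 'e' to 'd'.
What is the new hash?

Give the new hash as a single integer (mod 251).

Answer: 157

Derivation:
val('e') = 5, val('d') = 4
Position k = 3, exponent = n-1-k = 1
B^1 mod M = 3^1 mod 251 = 3
Delta = (4 - 5) * 3 mod 251 = 248
New hash = (160 + 248) mod 251 = 157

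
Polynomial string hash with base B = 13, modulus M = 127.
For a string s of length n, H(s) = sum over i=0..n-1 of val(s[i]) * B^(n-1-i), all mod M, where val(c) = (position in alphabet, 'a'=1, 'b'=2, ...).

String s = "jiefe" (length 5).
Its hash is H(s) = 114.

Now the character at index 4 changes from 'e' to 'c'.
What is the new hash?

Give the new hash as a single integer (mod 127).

Answer: 112

Derivation:
val('e') = 5, val('c') = 3
Position k = 4, exponent = n-1-k = 0
B^0 mod M = 13^0 mod 127 = 1
Delta = (3 - 5) * 1 mod 127 = 125
New hash = (114 + 125) mod 127 = 112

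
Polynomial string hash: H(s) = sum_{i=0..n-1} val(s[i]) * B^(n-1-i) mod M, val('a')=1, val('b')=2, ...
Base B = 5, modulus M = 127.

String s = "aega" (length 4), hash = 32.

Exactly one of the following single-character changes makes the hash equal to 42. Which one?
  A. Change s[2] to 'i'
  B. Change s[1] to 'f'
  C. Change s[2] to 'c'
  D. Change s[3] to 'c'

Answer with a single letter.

Option A: s[2]='g'->'i', delta=(9-7)*5^1 mod 127 = 10, hash=32+10 mod 127 = 42 <-- target
Option B: s[1]='e'->'f', delta=(6-5)*5^2 mod 127 = 25, hash=32+25 mod 127 = 57
Option C: s[2]='g'->'c', delta=(3-7)*5^1 mod 127 = 107, hash=32+107 mod 127 = 12
Option D: s[3]='a'->'c', delta=(3-1)*5^0 mod 127 = 2, hash=32+2 mod 127 = 34

Answer: A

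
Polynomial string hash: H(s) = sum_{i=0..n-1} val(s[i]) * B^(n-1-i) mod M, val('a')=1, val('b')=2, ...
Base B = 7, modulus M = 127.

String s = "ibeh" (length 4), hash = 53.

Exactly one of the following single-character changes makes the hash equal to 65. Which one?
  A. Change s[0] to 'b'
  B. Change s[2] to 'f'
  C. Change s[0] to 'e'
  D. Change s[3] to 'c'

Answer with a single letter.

Answer: A

Derivation:
Option A: s[0]='i'->'b', delta=(2-9)*7^3 mod 127 = 12, hash=53+12 mod 127 = 65 <-- target
Option B: s[2]='e'->'f', delta=(6-5)*7^1 mod 127 = 7, hash=53+7 mod 127 = 60
Option C: s[0]='i'->'e', delta=(5-9)*7^3 mod 127 = 25, hash=53+25 mod 127 = 78
Option D: s[3]='h'->'c', delta=(3-8)*7^0 mod 127 = 122, hash=53+122 mod 127 = 48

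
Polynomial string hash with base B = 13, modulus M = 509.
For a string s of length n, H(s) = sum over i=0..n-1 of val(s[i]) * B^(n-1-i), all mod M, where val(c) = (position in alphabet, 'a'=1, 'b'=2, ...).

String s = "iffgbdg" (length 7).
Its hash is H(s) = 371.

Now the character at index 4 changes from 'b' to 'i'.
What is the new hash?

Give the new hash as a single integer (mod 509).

Answer: 27

Derivation:
val('b') = 2, val('i') = 9
Position k = 4, exponent = n-1-k = 2
B^2 mod M = 13^2 mod 509 = 169
Delta = (9 - 2) * 169 mod 509 = 165
New hash = (371 + 165) mod 509 = 27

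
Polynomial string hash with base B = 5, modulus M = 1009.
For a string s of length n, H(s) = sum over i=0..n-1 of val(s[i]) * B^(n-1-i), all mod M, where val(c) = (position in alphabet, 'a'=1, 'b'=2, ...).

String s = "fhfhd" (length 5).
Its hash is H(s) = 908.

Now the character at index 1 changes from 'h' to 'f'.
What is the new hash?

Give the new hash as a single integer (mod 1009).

Answer: 658

Derivation:
val('h') = 8, val('f') = 6
Position k = 1, exponent = n-1-k = 3
B^3 mod M = 5^3 mod 1009 = 125
Delta = (6 - 8) * 125 mod 1009 = 759
New hash = (908 + 759) mod 1009 = 658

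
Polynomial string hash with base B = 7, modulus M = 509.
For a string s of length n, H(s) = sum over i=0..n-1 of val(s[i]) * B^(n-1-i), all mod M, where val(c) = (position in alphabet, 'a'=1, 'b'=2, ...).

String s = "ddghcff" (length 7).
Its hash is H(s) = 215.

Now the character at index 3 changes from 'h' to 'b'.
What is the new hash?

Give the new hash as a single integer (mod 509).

Answer: 193

Derivation:
val('h') = 8, val('b') = 2
Position k = 3, exponent = n-1-k = 3
B^3 mod M = 7^3 mod 509 = 343
Delta = (2 - 8) * 343 mod 509 = 487
New hash = (215 + 487) mod 509 = 193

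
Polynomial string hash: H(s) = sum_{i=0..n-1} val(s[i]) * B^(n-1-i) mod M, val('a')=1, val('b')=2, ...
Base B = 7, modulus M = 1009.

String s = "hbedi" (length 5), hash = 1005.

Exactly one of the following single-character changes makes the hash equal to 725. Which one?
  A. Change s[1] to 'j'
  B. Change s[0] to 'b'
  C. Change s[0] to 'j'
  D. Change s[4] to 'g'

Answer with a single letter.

Answer: B

Derivation:
Option A: s[1]='b'->'j', delta=(10-2)*7^3 mod 1009 = 726, hash=1005+726 mod 1009 = 722
Option B: s[0]='h'->'b', delta=(2-8)*7^4 mod 1009 = 729, hash=1005+729 mod 1009 = 725 <-- target
Option C: s[0]='h'->'j', delta=(10-8)*7^4 mod 1009 = 766, hash=1005+766 mod 1009 = 762
Option D: s[4]='i'->'g', delta=(7-9)*7^0 mod 1009 = 1007, hash=1005+1007 mod 1009 = 1003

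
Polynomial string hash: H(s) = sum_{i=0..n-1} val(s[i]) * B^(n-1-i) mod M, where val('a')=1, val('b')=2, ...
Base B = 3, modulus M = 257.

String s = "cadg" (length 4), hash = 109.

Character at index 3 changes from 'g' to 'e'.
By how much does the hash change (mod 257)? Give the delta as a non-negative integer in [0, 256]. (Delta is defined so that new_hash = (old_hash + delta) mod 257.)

Answer: 255

Derivation:
Delta formula: (val(new) - val(old)) * B^(n-1-k) mod M
  val('e') - val('g') = 5 - 7 = -2
  B^(n-1-k) = 3^0 mod 257 = 1
  Delta = -2 * 1 mod 257 = 255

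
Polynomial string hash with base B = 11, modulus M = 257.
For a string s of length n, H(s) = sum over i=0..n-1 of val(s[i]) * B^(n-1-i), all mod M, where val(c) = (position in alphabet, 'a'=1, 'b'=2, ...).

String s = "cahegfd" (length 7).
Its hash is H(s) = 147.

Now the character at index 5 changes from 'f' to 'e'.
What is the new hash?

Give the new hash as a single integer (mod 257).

Answer: 136

Derivation:
val('f') = 6, val('e') = 5
Position k = 5, exponent = n-1-k = 1
B^1 mod M = 11^1 mod 257 = 11
Delta = (5 - 6) * 11 mod 257 = 246
New hash = (147 + 246) mod 257 = 136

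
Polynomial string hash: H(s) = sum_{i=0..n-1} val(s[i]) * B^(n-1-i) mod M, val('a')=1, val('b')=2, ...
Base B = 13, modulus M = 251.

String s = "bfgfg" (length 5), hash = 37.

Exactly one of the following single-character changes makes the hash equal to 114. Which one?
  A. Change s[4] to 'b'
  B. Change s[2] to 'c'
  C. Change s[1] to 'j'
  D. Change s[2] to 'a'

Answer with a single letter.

Option A: s[4]='g'->'b', delta=(2-7)*13^0 mod 251 = 246, hash=37+246 mod 251 = 32
Option B: s[2]='g'->'c', delta=(3-7)*13^2 mod 251 = 77, hash=37+77 mod 251 = 114 <-- target
Option C: s[1]='f'->'j', delta=(10-6)*13^3 mod 251 = 3, hash=37+3 mod 251 = 40
Option D: s[2]='g'->'a', delta=(1-7)*13^2 mod 251 = 241, hash=37+241 mod 251 = 27

Answer: B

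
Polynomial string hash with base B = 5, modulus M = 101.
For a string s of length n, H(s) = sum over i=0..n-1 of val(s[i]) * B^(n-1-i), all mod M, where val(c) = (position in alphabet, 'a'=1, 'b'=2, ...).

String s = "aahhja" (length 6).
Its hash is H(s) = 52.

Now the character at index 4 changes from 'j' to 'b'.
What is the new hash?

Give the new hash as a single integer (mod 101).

val('j') = 10, val('b') = 2
Position k = 4, exponent = n-1-k = 1
B^1 mod M = 5^1 mod 101 = 5
Delta = (2 - 10) * 5 mod 101 = 61
New hash = (52 + 61) mod 101 = 12

Answer: 12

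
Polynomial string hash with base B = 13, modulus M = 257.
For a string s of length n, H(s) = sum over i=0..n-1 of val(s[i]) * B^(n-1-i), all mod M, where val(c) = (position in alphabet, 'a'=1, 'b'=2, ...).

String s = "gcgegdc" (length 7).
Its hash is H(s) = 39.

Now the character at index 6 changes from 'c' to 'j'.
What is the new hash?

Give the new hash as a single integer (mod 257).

Answer: 46

Derivation:
val('c') = 3, val('j') = 10
Position k = 6, exponent = n-1-k = 0
B^0 mod M = 13^0 mod 257 = 1
Delta = (10 - 3) * 1 mod 257 = 7
New hash = (39 + 7) mod 257 = 46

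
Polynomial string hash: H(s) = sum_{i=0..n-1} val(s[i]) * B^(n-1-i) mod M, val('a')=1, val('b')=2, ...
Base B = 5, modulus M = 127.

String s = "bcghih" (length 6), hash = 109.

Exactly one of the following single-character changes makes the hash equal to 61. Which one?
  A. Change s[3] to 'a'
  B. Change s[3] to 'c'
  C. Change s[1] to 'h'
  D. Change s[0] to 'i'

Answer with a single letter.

Answer: A

Derivation:
Option A: s[3]='h'->'a', delta=(1-8)*5^2 mod 127 = 79, hash=109+79 mod 127 = 61 <-- target
Option B: s[3]='h'->'c', delta=(3-8)*5^2 mod 127 = 2, hash=109+2 mod 127 = 111
Option C: s[1]='c'->'h', delta=(8-3)*5^4 mod 127 = 77, hash=109+77 mod 127 = 59
Option D: s[0]='b'->'i', delta=(9-2)*5^5 mod 127 = 31, hash=109+31 mod 127 = 13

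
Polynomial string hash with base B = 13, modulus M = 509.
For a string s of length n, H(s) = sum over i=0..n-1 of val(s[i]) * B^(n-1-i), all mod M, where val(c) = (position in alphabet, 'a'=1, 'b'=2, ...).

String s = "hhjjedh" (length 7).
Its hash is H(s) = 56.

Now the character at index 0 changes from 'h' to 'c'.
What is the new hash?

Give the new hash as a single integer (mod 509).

val('h') = 8, val('c') = 3
Position k = 0, exponent = n-1-k = 6
B^6 mod M = 13^6 mod 509 = 471
Delta = (3 - 8) * 471 mod 509 = 190
New hash = (56 + 190) mod 509 = 246

Answer: 246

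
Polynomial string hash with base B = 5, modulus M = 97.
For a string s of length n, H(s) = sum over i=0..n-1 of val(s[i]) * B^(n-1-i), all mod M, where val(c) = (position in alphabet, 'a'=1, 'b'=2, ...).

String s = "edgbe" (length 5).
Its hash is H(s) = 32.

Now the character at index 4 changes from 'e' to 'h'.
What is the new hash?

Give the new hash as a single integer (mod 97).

Answer: 35

Derivation:
val('e') = 5, val('h') = 8
Position k = 4, exponent = n-1-k = 0
B^0 mod M = 5^0 mod 97 = 1
Delta = (8 - 5) * 1 mod 97 = 3
New hash = (32 + 3) mod 97 = 35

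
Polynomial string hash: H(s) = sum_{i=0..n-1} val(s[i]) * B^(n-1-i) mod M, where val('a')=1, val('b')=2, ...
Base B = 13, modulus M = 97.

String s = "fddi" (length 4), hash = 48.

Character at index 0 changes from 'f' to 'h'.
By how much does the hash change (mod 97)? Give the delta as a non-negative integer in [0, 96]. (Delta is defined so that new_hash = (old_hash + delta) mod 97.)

Delta formula: (val(new) - val(old)) * B^(n-1-k) mod M
  val('h') - val('f') = 8 - 6 = 2
  B^(n-1-k) = 13^3 mod 97 = 63
  Delta = 2 * 63 mod 97 = 29

Answer: 29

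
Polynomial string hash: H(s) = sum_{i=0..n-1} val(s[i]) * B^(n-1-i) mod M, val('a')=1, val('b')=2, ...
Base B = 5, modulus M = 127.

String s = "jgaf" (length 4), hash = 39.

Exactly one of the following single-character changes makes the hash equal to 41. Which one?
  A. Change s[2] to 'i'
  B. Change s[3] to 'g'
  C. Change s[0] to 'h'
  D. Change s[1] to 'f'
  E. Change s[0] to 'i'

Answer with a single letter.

Answer: E

Derivation:
Option A: s[2]='a'->'i', delta=(9-1)*5^1 mod 127 = 40, hash=39+40 mod 127 = 79
Option B: s[3]='f'->'g', delta=(7-6)*5^0 mod 127 = 1, hash=39+1 mod 127 = 40
Option C: s[0]='j'->'h', delta=(8-10)*5^3 mod 127 = 4, hash=39+4 mod 127 = 43
Option D: s[1]='g'->'f', delta=(6-7)*5^2 mod 127 = 102, hash=39+102 mod 127 = 14
Option E: s[0]='j'->'i', delta=(9-10)*5^3 mod 127 = 2, hash=39+2 mod 127 = 41 <-- target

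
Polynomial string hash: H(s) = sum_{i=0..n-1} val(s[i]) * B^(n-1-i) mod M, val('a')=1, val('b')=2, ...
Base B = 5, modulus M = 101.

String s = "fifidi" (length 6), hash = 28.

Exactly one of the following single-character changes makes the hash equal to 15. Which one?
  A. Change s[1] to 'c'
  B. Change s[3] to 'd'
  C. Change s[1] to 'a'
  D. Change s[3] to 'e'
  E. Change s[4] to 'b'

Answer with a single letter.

Option A: s[1]='i'->'c', delta=(3-9)*5^4 mod 101 = 88, hash=28+88 mod 101 = 15 <-- target
Option B: s[3]='i'->'d', delta=(4-9)*5^2 mod 101 = 77, hash=28+77 mod 101 = 4
Option C: s[1]='i'->'a', delta=(1-9)*5^4 mod 101 = 50, hash=28+50 mod 101 = 78
Option D: s[3]='i'->'e', delta=(5-9)*5^2 mod 101 = 1, hash=28+1 mod 101 = 29
Option E: s[4]='d'->'b', delta=(2-4)*5^1 mod 101 = 91, hash=28+91 mod 101 = 18

Answer: A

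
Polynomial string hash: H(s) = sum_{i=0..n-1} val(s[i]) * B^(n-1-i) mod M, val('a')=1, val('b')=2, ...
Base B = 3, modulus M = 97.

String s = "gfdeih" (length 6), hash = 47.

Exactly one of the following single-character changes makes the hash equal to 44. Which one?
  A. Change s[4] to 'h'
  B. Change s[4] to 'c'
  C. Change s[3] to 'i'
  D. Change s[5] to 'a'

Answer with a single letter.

Option A: s[4]='i'->'h', delta=(8-9)*3^1 mod 97 = 94, hash=47+94 mod 97 = 44 <-- target
Option B: s[4]='i'->'c', delta=(3-9)*3^1 mod 97 = 79, hash=47+79 mod 97 = 29
Option C: s[3]='e'->'i', delta=(9-5)*3^2 mod 97 = 36, hash=47+36 mod 97 = 83
Option D: s[5]='h'->'a', delta=(1-8)*3^0 mod 97 = 90, hash=47+90 mod 97 = 40

Answer: A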